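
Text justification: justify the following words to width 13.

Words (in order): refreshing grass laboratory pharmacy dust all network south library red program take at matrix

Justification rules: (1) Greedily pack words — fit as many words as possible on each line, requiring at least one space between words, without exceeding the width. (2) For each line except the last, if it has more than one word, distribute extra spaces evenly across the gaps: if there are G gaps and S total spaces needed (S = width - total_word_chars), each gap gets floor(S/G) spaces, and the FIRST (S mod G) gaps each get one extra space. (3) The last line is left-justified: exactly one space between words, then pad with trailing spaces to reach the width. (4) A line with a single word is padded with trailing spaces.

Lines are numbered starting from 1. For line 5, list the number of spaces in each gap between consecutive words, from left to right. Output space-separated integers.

Line 1: ['refreshing'] (min_width=10, slack=3)
Line 2: ['grass'] (min_width=5, slack=8)
Line 3: ['laboratory'] (min_width=10, slack=3)
Line 4: ['pharmacy', 'dust'] (min_width=13, slack=0)
Line 5: ['all', 'network'] (min_width=11, slack=2)
Line 6: ['south', 'library'] (min_width=13, slack=0)
Line 7: ['red', 'program'] (min_width=11, slack=2)
Line 8: ['take', 'at'] (min_width=7, slack=6)
Line 9: ['matrix'] (min_width=6, slack=7)

Answer: 3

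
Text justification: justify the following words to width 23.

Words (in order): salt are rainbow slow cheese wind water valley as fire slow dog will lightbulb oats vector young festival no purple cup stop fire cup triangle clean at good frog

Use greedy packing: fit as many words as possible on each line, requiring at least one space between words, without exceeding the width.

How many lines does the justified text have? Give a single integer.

Line 1: ['salt', 'are', 'rainbow', 'slow'] (min_width=21, slack=2)
Line 2: ['cheese', 'wind', 'water'] (min_width=17, slack=6)
Line 3: ['valley', 'as', 'fire', 'slow', 'dog'] (min_width=23, slack=0)
Line 4: ['will', 'lightbulb', 'oats'] (min_width=19, slack=4)
Line 5: ['vector', 'young', 'festival'] (min_width=21, slack=2)
Line 6: ['no', 'purple', 'cup', 'stop', 'fire'] (min_width=23, slack=0)
Line 7: ['cup', 'triangle', 'clean', 'at'] (min_width=21, slack=2)
Line 8: ['good', 'frog'] (min_width=9, slack=14)
Total lines: 8

Answer: 8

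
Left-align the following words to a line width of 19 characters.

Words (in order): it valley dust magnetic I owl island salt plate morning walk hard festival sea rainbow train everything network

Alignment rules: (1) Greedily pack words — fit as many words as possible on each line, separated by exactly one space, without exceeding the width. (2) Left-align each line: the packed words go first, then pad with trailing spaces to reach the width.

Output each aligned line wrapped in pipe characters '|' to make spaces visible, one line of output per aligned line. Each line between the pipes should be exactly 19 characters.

Answer: |it valley dust     |
|magnetic I owl     |
|island salt plate  |
|morning walk hard  |
|festival sea       |
|rainbow train      |
|everything network |

Derivation:
Line 1: ['it', 'valley', 'dust'] (min_width=14, slack=5)
Line 2: ['magnetic', 'I', 'owl'] (min_width=14, slack=5)
Line 3: ['island', 'salt', 'plate'] (min_width=17, slack=2)
Line 4: ['morning', 'walk', 'hard'] (min_width=17, slack=2)
Line 5: ['festival', 'sea'] (min_width=12, slack=7)
Line 6: ['rainbow', 'train'] (min_width=13, slack=6)
Line 7: ['everything', 'network'] (min_width=18, slack=1)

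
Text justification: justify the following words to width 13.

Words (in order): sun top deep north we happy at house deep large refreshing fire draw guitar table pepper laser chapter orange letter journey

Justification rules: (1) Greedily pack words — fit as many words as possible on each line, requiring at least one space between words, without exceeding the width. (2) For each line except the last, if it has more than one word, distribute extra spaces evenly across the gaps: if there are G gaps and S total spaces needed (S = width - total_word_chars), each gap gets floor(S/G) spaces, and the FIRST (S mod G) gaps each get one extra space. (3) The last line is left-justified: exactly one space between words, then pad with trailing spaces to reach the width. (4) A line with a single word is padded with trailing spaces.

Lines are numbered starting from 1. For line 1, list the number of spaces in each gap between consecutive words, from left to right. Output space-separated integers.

Answer: 2 1

Derivation:
Line 1: ['sun', 'top', 'deep'] (min_width=12, slack=1)
Line 2: ['north', 'we'] (min_width=8, slack=5)
Line 3: ['happy', 'at'] (min_width=8, slack=5)
Line 4: ['house', 'deep'] (min_width=10, slack=3)
Line 5: ['large'] (min_width=5, slack=8)
Line 6: ['refreshing'] (min_width=10, slack=3)
Line 7: ['fire', 'draw'] (min_width=9, slack=4)
Line 8: ['guitar', 'table'] (min_width=12, slack=1)
Line 9: ['pepper', 'laser'] (min_width=12, slack=1)
Line 10: ['chapter'] (min_width=7, slack=6)
Line 11: ['orange', 'letter'] (min_width=13, slack=0)
Line 12: ['journey'] (min_width=7, slack=6)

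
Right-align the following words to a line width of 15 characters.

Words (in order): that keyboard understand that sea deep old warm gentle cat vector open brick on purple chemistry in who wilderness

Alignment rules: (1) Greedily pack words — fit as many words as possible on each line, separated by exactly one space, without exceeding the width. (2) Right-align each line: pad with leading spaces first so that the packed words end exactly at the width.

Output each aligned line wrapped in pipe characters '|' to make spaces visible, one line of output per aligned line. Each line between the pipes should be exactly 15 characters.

Answer: |  that keyboard|
|understand that|
|   sea deep old|
|warm gentle cat|
|    vector open|
|brick on purple|
|   chemistry in|
| who wilderness|

Derivation:
Line 1: ['that', 'keyboard'] (min_width=13, slack=2)
Line 2: ['understand', 'that'] (min_width=15, slack=0)
Line 3: ['sea', 'deep', 'old'] (min_width=12, slack=3)
Line 4: ['warm', 'gentle', 'cat'] (min_width=15, slack=0)
Line 5: ['vector', 'open'] (min_width=11, slack=4)
Line 6: ['brick', 'on', 'purple'] (min_width=15, slack=0)
Line 7: ['chemistry', 'in'] (min_width=12, slack=3)
Line 8: ['who', 'wilderness'] (min_width=14, slack=1)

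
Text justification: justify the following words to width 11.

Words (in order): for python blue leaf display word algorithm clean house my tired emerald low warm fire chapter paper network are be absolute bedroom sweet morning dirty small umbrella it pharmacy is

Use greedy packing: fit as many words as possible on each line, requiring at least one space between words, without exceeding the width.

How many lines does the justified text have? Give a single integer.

Answer: 19

Derivation:
Line 1: ['for', 'python'] (min_width=10, slack=1)
Line 2: ['blue', 'leaf'] (min_width=9, slack=2)
Line 3: ['display'] (min_width=7, slack=4)
Line 4: ['word'] (min_width=4, slack=7)
Line 5: ['algorithm'] (min_width=9, slack=2)
Line 6: ['clean', 'house'] (min_width=11, slack=0)
Line 7: ['my', 'tired'] (min_width=8, slack=3)
Line 8: ['emerald', 'low'] (min_width=11, slack=0)
Line 9: ['warm', 'fire'] (min_width=9, slack=2)
Line 10: ['chapter'] (min_width=7, slack=4)
Line 11: ['paper'] (min_width=5, slack=6)
Line 12: ['network', 'are'] (min_width=11, slack=0)
Line 13: ['be', 'absolute'] (min_width=11, slack=0)
Line 14: ['bedroom'] (min_width=7, slack=4)
Line 15: ['sweet'] (min_width=5, slack=6)
Line 16: ['morning'] (min_width=7, slack=4)
Line 17: ['dirty', 'small'] (min_width=11, slack=0)
Line 18: ['umbrella', 'it'] (min_width=11, slack=0)
Line 19: ['pharmacy', 'is'] (min_width=11, slack=0)
Total lines: 19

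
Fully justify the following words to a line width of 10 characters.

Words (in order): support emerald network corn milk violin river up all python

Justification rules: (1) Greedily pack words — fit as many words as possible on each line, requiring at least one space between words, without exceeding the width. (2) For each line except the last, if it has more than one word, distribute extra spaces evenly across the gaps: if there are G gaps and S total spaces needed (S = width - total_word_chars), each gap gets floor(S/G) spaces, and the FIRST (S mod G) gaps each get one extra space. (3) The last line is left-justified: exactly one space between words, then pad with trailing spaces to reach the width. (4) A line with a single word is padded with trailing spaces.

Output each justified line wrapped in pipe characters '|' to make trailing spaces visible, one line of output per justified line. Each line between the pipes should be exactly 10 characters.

Answer: |support   |
|emerald   |
|network   |
|corn  milk|
|violin    |
|river   up|
|all python|

Derivation:
Line 1: ['support'] (min_width=7, slack=3)
Line 2: ['emerald'] (min_width=7, slack=3)
Line 3: ['network'] (min_width=7, slack=3)
Line 4: ['corn', 'milk'] (min_width=9, slack=1)
Line 5: ['violin'] (min_width=6, slack=4)
Line 6: ['river', 'up'] (min_width=8, slack=2)
Line 7: ['all', 'python'] (min_width=10, slack=0)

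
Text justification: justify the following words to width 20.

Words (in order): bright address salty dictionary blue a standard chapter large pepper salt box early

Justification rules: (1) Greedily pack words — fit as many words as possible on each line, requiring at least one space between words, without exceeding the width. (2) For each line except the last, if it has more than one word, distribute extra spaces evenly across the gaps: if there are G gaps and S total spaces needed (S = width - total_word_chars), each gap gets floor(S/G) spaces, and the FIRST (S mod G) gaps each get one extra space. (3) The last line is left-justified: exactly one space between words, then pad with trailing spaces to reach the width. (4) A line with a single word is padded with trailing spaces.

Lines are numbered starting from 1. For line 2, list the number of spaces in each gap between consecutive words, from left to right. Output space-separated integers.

Line 1: ['bright', 'address', 'salty'] (min_width=20, slack=0)
Line 2: ['dictionary', 'blue', 'a'] (min_width=17, slack=3)
Line 3: ['standard', 'chapter'] (min_width=16, slack=4)
Line 4: ['large', 'pepper', 'salt'] (min_width=17, slack=3)
Line 5: ['box', 'early'] (min_width=9, slack=11)

Answer: 3 2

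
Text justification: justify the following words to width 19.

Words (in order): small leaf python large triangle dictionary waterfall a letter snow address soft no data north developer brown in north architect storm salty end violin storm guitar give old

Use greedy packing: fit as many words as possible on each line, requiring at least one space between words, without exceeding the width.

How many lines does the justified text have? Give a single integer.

Line 1: ['small', 'leaf', 'python'] (min_width=17, slack=2)
Line 2: ['large', 'triangle'] (min_width=14, slack=5)
Line 3: ['dictionary'] (min_width=10, slack=9)
Line 4: ['waterfall', 'a', 'letter'] (min_width=18, slack=1)
Line 5: ['snow', 'address', 'soft'] (min_width=17, slack=2)
Line 6: ['no', 'data', 'north'] (min_width=13, slack=6)
Line 7: ['developer', 'brown', 'in'] (min_width=18, slack=1)
Line 8: ['north', 'architect'] (min_width=15, slack=4)
Line 9: ['storm', 'salty', 'end'] (min_width=15, slack=4)
Line 10: ['violin', 'storm', 'guitar'] (min_width=19, slack=0)
Line 11: ['give', 'old'] (min_width=8, slack=11)
Total lines: 11

Answer: 11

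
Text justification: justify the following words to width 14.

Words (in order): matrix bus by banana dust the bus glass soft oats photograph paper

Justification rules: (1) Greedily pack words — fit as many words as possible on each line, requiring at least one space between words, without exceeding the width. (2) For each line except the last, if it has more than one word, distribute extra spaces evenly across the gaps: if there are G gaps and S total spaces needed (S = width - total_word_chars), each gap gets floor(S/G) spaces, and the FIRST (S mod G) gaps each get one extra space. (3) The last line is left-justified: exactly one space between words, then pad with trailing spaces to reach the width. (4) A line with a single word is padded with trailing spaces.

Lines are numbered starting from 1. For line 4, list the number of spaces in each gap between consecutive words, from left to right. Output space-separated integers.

Answer: 6

Derivation:
Line 1: ['matrix', 'bus', 'by'] (min_width=13, slack=1)
Line 2: ['banana', 'dust'] (min_width=11, slack=3)
Line 3: ['the', 'bus', 'glass'] (min_width=13, slack=1)
Line 4: ['soft', 'oats'] (min_width=9, slack=5)
Line 5: ['photograph'] (min_width=10, slack=4)
Line 6: ['paper'] (min_width=5, slack=9)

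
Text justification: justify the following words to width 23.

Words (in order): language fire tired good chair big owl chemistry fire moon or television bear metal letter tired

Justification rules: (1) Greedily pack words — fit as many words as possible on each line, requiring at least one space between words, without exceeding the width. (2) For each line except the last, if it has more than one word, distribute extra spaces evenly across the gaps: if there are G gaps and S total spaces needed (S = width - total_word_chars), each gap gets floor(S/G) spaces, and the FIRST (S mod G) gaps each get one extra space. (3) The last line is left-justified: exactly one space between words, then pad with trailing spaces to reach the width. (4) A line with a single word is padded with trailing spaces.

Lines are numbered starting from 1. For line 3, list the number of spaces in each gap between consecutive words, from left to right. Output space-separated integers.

Answer: 2 1 1

Derivation:
Line 1: ['language', 'fire', 'tired'] (min_width=19, slack=4)
Line 2: ['good', 'chair', 'big', 'owl'] (min_width=18, slack=5)
Line 3: ['chemistry', 'fire', 'moon', 'or'] (min_width=22, slack=1)
Line 4: ['television', 'bear', 'metal'] (min_width=21, slack=2)
Line 5: ['letter', 'tired'] (min_width=12, slack=11)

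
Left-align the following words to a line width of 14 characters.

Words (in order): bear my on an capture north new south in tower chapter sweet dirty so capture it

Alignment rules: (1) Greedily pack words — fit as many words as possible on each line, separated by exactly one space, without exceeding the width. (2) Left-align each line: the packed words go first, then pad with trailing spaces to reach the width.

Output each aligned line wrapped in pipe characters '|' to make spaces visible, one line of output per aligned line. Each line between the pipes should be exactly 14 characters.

Answer: |bear my on an |
|capture north |
|new south in  |
|tower chapter |
|sweet dirty so|
|capture it    |

Derivation:
Line 1: ['bear', 'my', 'on', 'an'] (min_width=13, slack=1)
Line 2: ['capture', 'north'] (min_width=13, slack=1)
Line 3: ['new', 'south', 'in'] (min_width=12, slack=2)
Line 4: ['tower', 'chapter'] (min_width=13, slack=1)
Line 5: ['sweet', 'dirty', 'so'] (min_width=14, slack=0)
Line 6: ['capture', 'it'] (min_width=10, slack=4)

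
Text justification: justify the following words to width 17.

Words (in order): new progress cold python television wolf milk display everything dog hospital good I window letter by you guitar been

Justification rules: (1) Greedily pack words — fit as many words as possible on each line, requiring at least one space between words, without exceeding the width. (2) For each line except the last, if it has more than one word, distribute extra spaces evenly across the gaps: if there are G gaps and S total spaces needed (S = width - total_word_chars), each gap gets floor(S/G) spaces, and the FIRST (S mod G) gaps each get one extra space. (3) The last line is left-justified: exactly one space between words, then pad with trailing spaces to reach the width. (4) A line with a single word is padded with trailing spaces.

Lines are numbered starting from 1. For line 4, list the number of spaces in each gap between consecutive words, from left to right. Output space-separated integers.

Line 1: ['new', 'progress', 'cold'] (min_width=17, slack=0)
Line 2: ['python', 'television'] (min_width=17, slack=0)
Line 3: ['wolf', 'milk', 'display'] (min_width=17, slack=0)
Line 4: ['everything', 'dog'] (min_width=14, slack=3)
Line 5: ['hospital', 'good', 'I'] (min_width=15, slack=2)
Line 6: ['window', 'letter', 'by'] (min_width=16, slack=1)
Line 7: ['you', 'guitar', 'been'] (min_width=15, slack=2)

Answer: 4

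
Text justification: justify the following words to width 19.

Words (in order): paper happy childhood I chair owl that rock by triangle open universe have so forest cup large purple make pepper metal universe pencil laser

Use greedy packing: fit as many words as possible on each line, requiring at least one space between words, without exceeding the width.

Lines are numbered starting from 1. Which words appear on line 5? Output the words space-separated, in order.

Line 1: ['paper', 'happy'] (min_width=11, slack=8)
Line 2: ['childhood', 'I', 'chair'] (min_width=17, slack=2)
Line 3: ['owl', 'that', 'rock', 'by'] (min_width=16, slack=3)
Line 4: ['triangle', 'open'] (min_width=13, slack=6)
Line 5: ['universe', 'have', 'so'] (min_width=16, slack=3)
Line 6: ['forest', 'cup', 'large'] (min_width=16, slack=3)
Line 7: ['purple', 'make', 'pepper'] (min_width=18, slack=1)
Line 8: ['metal', 'universe'] (min_width=14, slack=5)
Line 9: ['pencil', 'laser'] (min_width=12, slack=7)

Answer: universe have so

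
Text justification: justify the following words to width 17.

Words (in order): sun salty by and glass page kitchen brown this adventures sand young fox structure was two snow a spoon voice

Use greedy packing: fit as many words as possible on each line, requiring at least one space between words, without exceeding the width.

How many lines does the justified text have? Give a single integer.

Line 1: ['sun', 'salty', 'by', 'and'] (min_width=16, slack=1)
Line 2: ['glass', 'page'] (min_width=10, slack=7)
Line 3: ['kitchen', 'brown'] (min_width=13, slack=4)
Line 4: ['this', 'adventures'] (min_width=15, slack=2)
Line 5: ['sand', 'young', 'fox'] (min_width=14, slack=3)
Line 6: ['structure', 'was', 'two'] (min_width=17, slack=0)
Line 7: ['snow', 'a', 'spoon'] (min_width=12, slack=5)
Line 8: ['voice'] (min_width=5, slack=12)
Total lines: 8

Answer: 8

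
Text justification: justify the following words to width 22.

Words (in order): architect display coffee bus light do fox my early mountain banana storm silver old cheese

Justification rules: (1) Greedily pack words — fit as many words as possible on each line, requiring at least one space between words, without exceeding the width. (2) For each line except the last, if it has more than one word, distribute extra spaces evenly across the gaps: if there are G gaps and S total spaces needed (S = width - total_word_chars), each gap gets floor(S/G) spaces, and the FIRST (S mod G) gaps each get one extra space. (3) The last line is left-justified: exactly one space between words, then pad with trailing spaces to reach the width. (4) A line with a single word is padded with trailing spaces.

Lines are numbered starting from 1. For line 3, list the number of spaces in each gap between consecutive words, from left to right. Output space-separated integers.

Line 1: ['architect', 'display'] (min_width=17, slack=5)
Line 2: ['coffee', 'bus', 'light', 'do'] (min_width=19, slack=3)
Line 3: ['fox', 'my', 'early', 'mountain'] (min_width=21, slack=1)
Line 4: ['banana', 'storm', 'silver'] (min_width=19, slack=3)
Line 5: ['old', 'cheese'] (min_width=10, slack=12)

Answer: 2 1 1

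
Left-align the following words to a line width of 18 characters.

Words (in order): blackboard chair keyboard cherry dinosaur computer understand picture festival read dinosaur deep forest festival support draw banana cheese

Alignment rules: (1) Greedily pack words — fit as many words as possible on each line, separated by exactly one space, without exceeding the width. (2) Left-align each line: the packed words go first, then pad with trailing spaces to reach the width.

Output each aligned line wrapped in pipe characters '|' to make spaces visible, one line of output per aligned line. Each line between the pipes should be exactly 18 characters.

Line 1: ['blackboard', 'chair'] (min_width=16, slack=2)
Line 2: ['keyboard', 'cherry'] (min_width=15, slack=3)
Line 3: ['dinosaur', 'computer'] (min_width=17, slack=1)
Line 4: ['understand', 'picture'] (min_width=18, slack=0)
Line 5: ['festival', 'read'] (min_width=13, slack=5)
Line 6: ['dinosaur', 'deep'] (min_width=13, slack=5)
Line 7: ['forest', 'festival'] (min_width=15, slack=3)
Line 8: ['support', 'draw'] (min_width=12, slack=6)
Line 9: ['banana', 'cheese'] (min_width=13, slack=5)

Answer: |blackboard chair  |
|keyboard cherry   |
|dinosaur computer |
|understand picture|
|festival read     |
|dinosaur deep     |
|forest festival   |
|support draw      |
|banana cheese     |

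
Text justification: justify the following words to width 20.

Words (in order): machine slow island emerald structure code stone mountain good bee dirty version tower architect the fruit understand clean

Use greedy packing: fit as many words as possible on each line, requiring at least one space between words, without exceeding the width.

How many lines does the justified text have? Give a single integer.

Line 1: ['machine', 'slow', 'island'] (min_width=19, slack=1)
Line 2: ['emerald', 'structure'] (min_width=17, slack=3)
Line 3: ['code', 'stone', 'mountain'] (min_width=19, slack=1)
Line 4: ['good', 'bee', 'dirty'] (min_width=14, slack=6)
Line 5: ['version', 'tower'] (min_width=13, slack=7)
Line 6: ['architect', 'the', 'fruit'] (min_width=19, slack=1)
Line 7: ['understand', 'clean'] (min_width=16, slack=4)
Total lines: 7

Answer: 7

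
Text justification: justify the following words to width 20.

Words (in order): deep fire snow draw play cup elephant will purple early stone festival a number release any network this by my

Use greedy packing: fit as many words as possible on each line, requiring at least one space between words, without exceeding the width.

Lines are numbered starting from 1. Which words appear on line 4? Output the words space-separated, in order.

Answer: stone festival a

Derivation:
Line 1: ['deep', 'fire', 'snow', 'draw'] (min_width=19, slack=1)
Line 2: ['play', 'cup', 'elephant'] (min_width=17, slack=3)
Line 3: ['will', 'purple', 'early'] (min_width=17, slack=3)
Line 4: ['stone', 'festival', 'a'] (min_width=16, slack=4)
Line 5: ['number', 'release', 'any'] (min_width=18, slack=2)
Line 6: ['network', 'this', 'by', 'my'] (min_width=18, slack=2)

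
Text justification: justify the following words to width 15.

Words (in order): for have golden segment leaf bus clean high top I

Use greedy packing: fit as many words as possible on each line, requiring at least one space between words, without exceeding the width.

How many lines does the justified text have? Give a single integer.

Line 1: ['for', 'have', 'golden'] (min_width=15, slack=0)
Line 2: ['segment', 'leaf'] (min_width=12, slack=3)
Line 3: ['bus', 'clean', 'high'] (min_width=14, slack=1)
Line 4: ['top', 'I'] (min_width=5, slack=10)
Total lines: 4

Answer: 4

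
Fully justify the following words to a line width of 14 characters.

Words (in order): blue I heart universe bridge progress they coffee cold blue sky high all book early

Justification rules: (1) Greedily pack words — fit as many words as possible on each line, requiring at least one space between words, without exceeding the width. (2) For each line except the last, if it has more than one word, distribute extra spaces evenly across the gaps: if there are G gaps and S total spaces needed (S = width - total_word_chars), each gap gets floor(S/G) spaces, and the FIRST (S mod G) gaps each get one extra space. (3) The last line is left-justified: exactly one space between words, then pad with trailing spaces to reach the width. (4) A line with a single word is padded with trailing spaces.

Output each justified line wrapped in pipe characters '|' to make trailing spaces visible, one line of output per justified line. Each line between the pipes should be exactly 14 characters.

Answer: |blue  I  heart|
|universe      |
|bridge        |
|progress  they|
|coffee    cold|
|blue  sky high|
|all book early|

Derivation:
Line 1: ['blue', 'I', 'heart'] (min_width=12, slack=2)
Line 2: ['universe'] (min_width=8, slack=6)
Line 3: ['bridge'] (min_width=6, slack=8)
Line 4: ['progress', 'they'] (min_width=13, slack=1)
Line 5: ['coffee', 'cold'] (min_width=11, slack=3)
Line 6: ['blue', 'sky', 'high'] (min_width=13, slack=1)
Line 7: ['all', 'book', 'early'] (min_width=14, slack=0)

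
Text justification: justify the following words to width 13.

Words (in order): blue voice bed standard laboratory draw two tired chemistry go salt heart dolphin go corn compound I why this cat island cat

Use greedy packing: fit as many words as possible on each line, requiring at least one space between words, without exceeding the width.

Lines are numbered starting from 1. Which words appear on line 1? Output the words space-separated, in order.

Line 1: ['blue', 'voice'] (min_width=10, slack=3)
Line 2: ['bed', 'standard'] (min_width=12, slack=1)
Line 3: ['laboratory'] (min_width=10, slack=3)
Line 4: ['draw', 'two'] (min_width=8, slack=5)
Line 5: ['tired'] (min_width=5, slack=8)
Line 6: ['chemistry', 'go'] (min_width=12, slack=1)
Line 7: ['salt', 'heart'] (min_width=10, slack=3)
Line 8: ['dolphin', 'go'] (min_width=10, slack=3)
Line 9: ['corn', 'compound'] (min_width=13, slack=0)
Line 10: ['I', 'why', 'this'] (min_width=10, slack=3)
Line 11: ['cat', 'island'] (min_width=10, slack=3)
Line 12: ['cat'] (min_width=3, slack=10)

Answer: blue voice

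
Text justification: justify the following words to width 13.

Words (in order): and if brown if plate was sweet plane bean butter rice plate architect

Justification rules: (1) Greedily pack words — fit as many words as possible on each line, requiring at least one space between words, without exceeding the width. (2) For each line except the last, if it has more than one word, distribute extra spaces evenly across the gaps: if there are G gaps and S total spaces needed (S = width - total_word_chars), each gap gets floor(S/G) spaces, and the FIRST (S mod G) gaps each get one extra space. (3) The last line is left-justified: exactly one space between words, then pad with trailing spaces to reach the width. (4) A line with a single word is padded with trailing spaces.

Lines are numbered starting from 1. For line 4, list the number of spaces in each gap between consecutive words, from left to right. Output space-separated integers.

Answer: 3

Derivation:
Line 1: ['and', 'if', 'brown'] (min_width=12, slack=1)
Line 2: ['if', 'plate', 'was'] (min_width=12, slack=1)
Line 3: ['sweet', 'plane'] (min_width=11, slack=2)
Line 4: ['bean', 'butter'] (min_width=11, slack=2)
Line 5: ['rice', 'plate'] (min_width=10, slack=3)
Line 6: ['architect'] (min_width=9, slack=4)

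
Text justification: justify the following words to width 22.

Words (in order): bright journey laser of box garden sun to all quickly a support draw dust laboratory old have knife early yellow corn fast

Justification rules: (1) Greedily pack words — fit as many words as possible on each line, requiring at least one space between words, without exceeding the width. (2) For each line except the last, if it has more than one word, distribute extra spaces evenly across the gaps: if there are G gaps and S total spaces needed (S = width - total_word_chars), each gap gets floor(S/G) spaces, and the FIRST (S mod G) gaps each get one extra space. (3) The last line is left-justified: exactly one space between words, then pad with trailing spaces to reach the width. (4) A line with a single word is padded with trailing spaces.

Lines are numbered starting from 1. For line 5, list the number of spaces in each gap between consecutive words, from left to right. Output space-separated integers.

Line 1: ['bright', 'journey', 'laser'] (min_width=20, slack=2)
Line 2: ['of', 'box', 'garden', 'sun', 'to'] (min_width=20, slack=2)
Line 3: ['all', 'quickly', 'a', 'support'] (min_width=21, slack=1)
Line 4: ['draw', 'dust', 'laboratory'] (min_width=20, slack=2)
Line 5: ['old', 'have', 'knife', 'early'] (min_width=20, slack=2)
Line 6: ['yellow', 'corn', 'fast'] (min_width=16, slack=6)

Answer: 2 2 1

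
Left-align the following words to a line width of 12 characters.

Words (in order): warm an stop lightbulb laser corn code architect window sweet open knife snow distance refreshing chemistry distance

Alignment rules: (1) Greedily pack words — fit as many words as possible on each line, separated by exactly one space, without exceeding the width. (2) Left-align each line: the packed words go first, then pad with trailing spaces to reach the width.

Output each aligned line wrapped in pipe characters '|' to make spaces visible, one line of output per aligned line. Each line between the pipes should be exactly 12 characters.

Answer: |warm an stop|
|lightbulb   |
|laser corn  |
|code        |
|architect   |
|window sweet|
|open knife  |
|snow        |
|distance    |
|refreshing  |
|chemistry   |
|distance    |

Derivation:
Line 1: ['warm', 'an', 'stop'] (min_width=12, slack=0)
Line 2: ['lightbulb'] (min_width=9, slack=3)
Line 3: ['laser', 'corn'] (min_width=10, slack=2)
Line 4: ['code'] (min_width=4, slack=8)
Line 5: ['architect'] (min_width=9, slack=3)
Line 6: ['window', 'sweet'] (min_width=12, slack=0)
Line 7: ['open', 'knife'] (min_width=10, slack=2)
Line 8: ['snow'] (min_width=4, slack=8)
Line 9: ['distance'] (min_width=8, slack=4)
Line 10: ['refreshing'] (min_width=10, slack=2)
Line 11: ['chemistry'] (min_width=9, slack=3)
Line 12: ['distance'] (min_width=8, slack=4)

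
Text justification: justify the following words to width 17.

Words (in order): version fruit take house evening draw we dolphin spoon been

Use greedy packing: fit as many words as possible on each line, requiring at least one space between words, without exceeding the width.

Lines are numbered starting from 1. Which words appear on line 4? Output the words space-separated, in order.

Answer: dolphin spoon

Derivation:
Line 1: ['version', 'fruit'] (min_width=13, slack=4)
Line 2: ['take', 'house'] (min_width=10, slack=7)
Line 3: ['evening', 'draw', 'we'] (min_width=15, slack=2)
Line 4: ['dolphin', 'spoon'] (min_width=13, slack=4)
Line 5: ['been'] (min_width=4, slack=13)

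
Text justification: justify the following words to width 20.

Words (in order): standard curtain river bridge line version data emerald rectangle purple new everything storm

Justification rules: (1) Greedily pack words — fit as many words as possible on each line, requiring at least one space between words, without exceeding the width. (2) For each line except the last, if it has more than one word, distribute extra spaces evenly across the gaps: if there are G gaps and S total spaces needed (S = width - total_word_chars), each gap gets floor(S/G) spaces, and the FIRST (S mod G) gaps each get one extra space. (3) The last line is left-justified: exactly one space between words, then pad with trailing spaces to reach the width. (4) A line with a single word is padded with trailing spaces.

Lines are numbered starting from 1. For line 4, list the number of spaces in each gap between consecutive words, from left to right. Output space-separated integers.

Answer: 1 1

Derivation:
Line 1: ['standard', 'curtain'] (min_width=16, slack=4)
Line 2: ['river', 'bridge', 'line'] (min_width=17, slack=3)
Line 3: ['version', 'data', 'emerald'] (min_width=20, slack=0)
Line 4: ['rectangle', 'purple', 'new'] (min_width=20, slack=0)
Line 5: ['everything', 'storm'] (min_width=16, slack=4)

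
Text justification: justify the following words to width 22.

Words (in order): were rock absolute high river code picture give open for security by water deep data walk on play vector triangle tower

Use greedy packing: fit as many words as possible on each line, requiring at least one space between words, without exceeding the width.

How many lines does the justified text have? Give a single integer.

Line 1: ['were', 'rock', 'absolute'] (min_width=18, slack=4)
Line 2: ['high', 'river', 'code'] (min_width=15, slack=7)
Line 3: ['picture', 'give', 'open', 'for'] (min_width=21, slack=1)
Line 4: ['security', 'by', 'water', 'deep'] (min_width=22, slack=0)
Line 5: ['data', 'walk', 'on', 'play'] (min_width=17, slack=5)
Line 6: ['vector', 'triangle', 'tower'] (min_width=21, slack=1)
Total lines: 6

Answer: 6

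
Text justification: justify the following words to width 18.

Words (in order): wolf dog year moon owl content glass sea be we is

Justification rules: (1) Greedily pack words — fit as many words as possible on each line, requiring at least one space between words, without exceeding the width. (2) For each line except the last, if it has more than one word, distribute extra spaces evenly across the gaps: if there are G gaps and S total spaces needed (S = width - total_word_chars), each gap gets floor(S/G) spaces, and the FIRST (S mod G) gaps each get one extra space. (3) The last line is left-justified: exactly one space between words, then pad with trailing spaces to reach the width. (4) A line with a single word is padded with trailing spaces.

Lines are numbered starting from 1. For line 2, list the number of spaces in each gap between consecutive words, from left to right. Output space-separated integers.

Answer: 2 1

Derivation:
Line 1: ['wolf', 'dog', 'year', 'moon'] (min_width=18, slack=0)
Line 2: ['owl', 'content', 'glass'] (min_width=17, slack=1)
Line 3: ['sea', 'be', 'we', 'is'] (min_width=12, slack=6)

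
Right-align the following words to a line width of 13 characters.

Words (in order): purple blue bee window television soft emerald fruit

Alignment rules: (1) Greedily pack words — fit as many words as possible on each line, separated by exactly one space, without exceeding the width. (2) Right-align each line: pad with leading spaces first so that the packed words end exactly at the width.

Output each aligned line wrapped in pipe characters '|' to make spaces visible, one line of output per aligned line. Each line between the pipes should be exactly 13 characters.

Line 1: ['purple', 'blue'] (min_width=11, slack=2)
Line 2: ['bee', 'window'] (min_width=10, slack=3)
Line 3: ['television'] (min_width=10, slack=3)
Line 4: ['soft', 'emerald'] (min_width=12, slack=1)
Line 5: ['fruit'] (min_width=5, slack=8)

Answer: |  purple blue|
|   bee window|
|   television|
| soft emerald|
|        fruit|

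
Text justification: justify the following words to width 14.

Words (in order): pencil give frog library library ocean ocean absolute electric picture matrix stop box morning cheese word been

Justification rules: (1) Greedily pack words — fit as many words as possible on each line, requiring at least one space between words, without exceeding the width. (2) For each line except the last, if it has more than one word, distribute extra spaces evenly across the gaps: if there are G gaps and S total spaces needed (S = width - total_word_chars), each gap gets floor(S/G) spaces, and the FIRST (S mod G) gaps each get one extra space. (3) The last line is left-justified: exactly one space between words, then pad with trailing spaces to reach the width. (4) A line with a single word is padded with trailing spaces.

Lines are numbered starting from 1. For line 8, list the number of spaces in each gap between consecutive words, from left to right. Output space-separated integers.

Answer: 1

Derivation:
Line 1: ['pencil', 'give'] (min_width=11, slack=3)
Line 2: ['frog', 'library'] (min_width=12, slack=2)
Line 3: ['library', 'ocean'] (min_width=13, slack=1)
Line 4: ['ocean', 'absolute'] (min_width=14, slack=0)
Line 5: ['electric'] (min_width=8, slack=6)
Line 6: ['picture', 'matrix'] (min_width=14, slack=0)
Line 7: ['stop', 'box'] (min_width=8, slack=6)
Line 8: ['morning', 'cheese'] (min_width=14, slack=0)
Line 9: ['word', 'been'] (min_width=9, slack=5)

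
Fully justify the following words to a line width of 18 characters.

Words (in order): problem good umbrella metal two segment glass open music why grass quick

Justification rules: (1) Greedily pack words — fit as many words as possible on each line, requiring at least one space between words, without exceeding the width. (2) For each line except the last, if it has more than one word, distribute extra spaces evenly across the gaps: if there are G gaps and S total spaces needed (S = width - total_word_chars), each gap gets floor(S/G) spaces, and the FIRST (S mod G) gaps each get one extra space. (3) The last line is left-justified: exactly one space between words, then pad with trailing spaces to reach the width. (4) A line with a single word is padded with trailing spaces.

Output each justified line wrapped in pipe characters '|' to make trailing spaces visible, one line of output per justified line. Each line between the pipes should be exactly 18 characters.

Answer: |problem       good|
|umbrella metal two|
|segment glass open|
|music   why  grass|
|quick             |

Derivation:
Line 1: ['problem', 'good'] (min_width=12, slack=6)
Line 2: ['umbrella', 'metal', 'two'] (min_width=18, slack=0)
Line 3: ['segment', 'glass', 'open'] (min_width=18, slack=0)
Line 4: ['music', 'why', 'grass'] (min_width=15, slack=3)
Line 5: ['quick'] (min_width=5, slack=13)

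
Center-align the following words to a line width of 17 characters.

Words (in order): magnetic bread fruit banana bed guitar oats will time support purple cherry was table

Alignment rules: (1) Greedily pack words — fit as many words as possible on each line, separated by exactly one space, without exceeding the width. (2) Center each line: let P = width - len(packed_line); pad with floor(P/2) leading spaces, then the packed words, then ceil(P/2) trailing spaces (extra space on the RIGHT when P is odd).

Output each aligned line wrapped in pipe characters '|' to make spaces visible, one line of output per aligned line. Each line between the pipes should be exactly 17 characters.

Line 1: ['magnetic', 'bread'] (min_width=14, slack=3)
Line 2: ['fruit', 'banana', 'bed'] (min_width=16, slack=1)
Line 3: ['guitar', 'oats', 'will'] (min_width=16, slack=1)
Line 4: ['time', 'support'] (min_width=12, slack=5)
Line 5: ['purple', 'cherry', 'was'] (min_width=17, slack=0)
Line 6: ['table'] (min_width=5, slack=12)

Answer: | magnetic bread  |
|fruit banana bed |
|guitar oats will |
|  time support   |
|purple cherry was|
|      table      |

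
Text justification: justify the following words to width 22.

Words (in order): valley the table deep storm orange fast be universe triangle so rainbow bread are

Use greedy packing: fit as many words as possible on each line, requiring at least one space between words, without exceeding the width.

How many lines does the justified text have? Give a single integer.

Line 1: ['valley', 'the', 'table', 'deep'] (min_width=21, slack=1)
Line 2: ['storm', 'orange', 'fast', 'be'] (min_width=20, slack=2)
Line 3: ['universe', 'triangle', 'so'] (min_width=20, slack=2)
Line 4: ['rainbow', 'bread', 'are'] (min_width=17, slack=5)
Total lines: 4

Answer: 4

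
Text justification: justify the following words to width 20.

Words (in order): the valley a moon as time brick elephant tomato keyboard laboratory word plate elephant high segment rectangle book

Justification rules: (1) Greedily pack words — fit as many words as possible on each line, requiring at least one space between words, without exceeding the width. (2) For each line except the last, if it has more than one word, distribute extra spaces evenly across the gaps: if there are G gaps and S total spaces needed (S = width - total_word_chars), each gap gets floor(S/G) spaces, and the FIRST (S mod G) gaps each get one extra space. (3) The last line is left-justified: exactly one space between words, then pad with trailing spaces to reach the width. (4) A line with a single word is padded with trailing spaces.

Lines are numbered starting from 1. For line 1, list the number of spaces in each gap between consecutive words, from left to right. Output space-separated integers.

Answer: 1 1 1 1

Derivation:
Line 1: ['the', 'valley', 'a', 'moon', 'as'] (min_width=20, slack=0)
Line 2: ['time', 'brick', 'elephant'] (min_width=19, slack=1)
Line 3: ['tomato', 'keyboard'] (min_width=15, slack=5)
Line 4: ['laboratory', 'word'] (min_width=15, slack=5)
Line 5: ['plate', 'elephant', 'high'] (min_width=19, slack=1)
Line 6: ['segment', 'rectangle'] (min_width=17, slack=3)
Line 7: ['book'] (min_width=4, slack=16)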